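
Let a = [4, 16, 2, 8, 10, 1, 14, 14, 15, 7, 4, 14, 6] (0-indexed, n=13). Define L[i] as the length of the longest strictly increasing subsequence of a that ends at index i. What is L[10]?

2

   i    0    1    2    3    4    5    6    7    8    9   10   11   12
a[i]    4   16    2    8   10    1   14   14   15    7    4   14    6
L[i]    1    2    1    2    3    1    4    4    5    2    2    4    3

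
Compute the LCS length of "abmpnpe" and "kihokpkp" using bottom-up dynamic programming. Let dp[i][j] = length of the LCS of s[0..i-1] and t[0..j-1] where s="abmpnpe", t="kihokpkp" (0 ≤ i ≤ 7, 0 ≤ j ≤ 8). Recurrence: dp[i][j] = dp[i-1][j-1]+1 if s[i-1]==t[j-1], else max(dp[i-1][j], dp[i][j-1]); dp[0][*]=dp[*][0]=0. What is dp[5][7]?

1

   ''  k  i  h  o  k  p  k  p
''  0  0  0  0  0  0  0  0  0
 a  0  0  0  0  0  0  0  0  0
 b  0  0  0  0  0  0  0  0  0
 m  0  0  0  0  0  0  0  0  0
 p  0  0  0  0  0  0  1  1  1
 n  0  0  0  0  0  0  1  1  1
 p  0  0  0  0  0  0  1  1  2
 e  0  0  0  0  0  0  1  1  2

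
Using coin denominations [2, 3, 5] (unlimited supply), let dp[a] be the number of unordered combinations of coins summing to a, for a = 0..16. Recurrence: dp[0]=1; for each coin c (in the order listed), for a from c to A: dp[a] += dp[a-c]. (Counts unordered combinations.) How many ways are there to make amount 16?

after  coin     0     1     2     3     4     5     6     7     8     9    10    11    12    13    14    15    16
          2     1     0     1     0     1     0     1     0     1     0     1     0     1     0     1     0     1
          3     1     0     1     1     1     1     2     1     2     2     2     2     3     2     3     3     3
          5     1     0     1     1     1     2     2     2     3     3     4     4     5     5     6     7     7

7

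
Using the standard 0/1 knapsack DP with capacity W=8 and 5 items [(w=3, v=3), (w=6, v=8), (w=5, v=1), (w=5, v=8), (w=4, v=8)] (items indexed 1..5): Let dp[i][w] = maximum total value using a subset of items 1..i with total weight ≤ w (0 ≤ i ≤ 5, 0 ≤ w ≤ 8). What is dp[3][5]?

i\w   0   1   2   3   4   5   6   7   8
  0   0   0   0   0   0   0   0   0   0
  1   0   0   0   3   3   3   3   3   3
  2   0   0   0   3   3   3   8   8   8
  3   0   0   0   3   3   3   8   8   8
  4   0   0   0   3   3   8   8   8  11
  5   0   0   0   3   8   8   8  11  11

3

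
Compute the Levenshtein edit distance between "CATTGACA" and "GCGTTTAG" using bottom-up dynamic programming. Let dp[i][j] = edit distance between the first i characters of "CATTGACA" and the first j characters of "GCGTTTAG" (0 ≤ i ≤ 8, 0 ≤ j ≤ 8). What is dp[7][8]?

   ''  G  C  G  T  T  T  A  G
''  0  1  2  3  4  5  6  7  8
 C  1  1  1  2  3  4  5  6  7
 A  2  2  2  2  3  4  5  5  6
 T  3  3  3  3  2  3  4  5  6
 T  4  4  4  4  3  2  3  4  5
 G  5  4  5  4  4  3  3  4  4
 A  6  5  5  5  5  4  4  3  4
 C  7  6  5  6  6  5  5  4  4
 A  8  7  6  6  7  6  6  5  5

4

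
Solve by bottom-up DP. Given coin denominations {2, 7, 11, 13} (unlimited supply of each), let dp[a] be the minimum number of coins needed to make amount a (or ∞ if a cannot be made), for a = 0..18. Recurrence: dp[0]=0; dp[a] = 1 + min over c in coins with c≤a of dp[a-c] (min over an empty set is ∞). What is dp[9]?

 a  0  1  2  3  4  5  6  7  8  9 10 11 12 13 14 15 16 17 18
dp  0  -  1  -  2  -  3  1  4  2  5  1  6  1  2  2  3  3  2
(- denotes ∞ / unreachable)

2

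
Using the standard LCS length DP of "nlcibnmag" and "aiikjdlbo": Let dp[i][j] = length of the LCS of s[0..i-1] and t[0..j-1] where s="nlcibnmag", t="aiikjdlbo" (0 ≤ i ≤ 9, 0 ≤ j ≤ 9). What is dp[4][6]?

   ''  a  i  i  k  j  d  l  b  o
''  0  0  0  0  0  0  0  0  0  0
 n  0  0  0  0  0  0  0  0  0  0
 l  0  0  0  0  0  0  0  1  1  1
 c  0  0  0  0  0  0  0  1  1  1
 i  0  0  1  1  1  1  1  1  1  1
 b  0  0  1  1  1  1  1  1  2  2
 n  0  0  1  1  1  1  1  1  2  2
 m  0  0  1  1  1  1  1  1  2  2
 a  0  1  1  1  1  1  1  1  2  2
 g  0  1  1  1  1  1  1  1  2  2

1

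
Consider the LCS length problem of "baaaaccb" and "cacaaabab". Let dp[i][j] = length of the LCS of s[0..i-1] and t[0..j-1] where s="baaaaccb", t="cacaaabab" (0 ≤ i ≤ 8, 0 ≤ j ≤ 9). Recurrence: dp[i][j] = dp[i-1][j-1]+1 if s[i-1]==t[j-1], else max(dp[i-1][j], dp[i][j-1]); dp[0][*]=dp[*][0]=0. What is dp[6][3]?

2

   ''  c  a  c  a  a  a  b  a  b
''  0  0  0  0  0  0  0  0  0  0
 b  0  0  0  0  0  0  0  1  1  1
 a  0  0  1  1  1  1  1  1  2  2
 a  0  0  1  1  2  2  2  2  2  2
 a  0  0  1  1  2  3  3  3  3  3
 a  0  0  1  1  2  3  4  4  4  4
 c  0  1  1  2  2  3  4  4  4  4
 c  0  1  1  2  2  3  4  4  4  4
 b  0  1  1  2  2  3  4  5  5  5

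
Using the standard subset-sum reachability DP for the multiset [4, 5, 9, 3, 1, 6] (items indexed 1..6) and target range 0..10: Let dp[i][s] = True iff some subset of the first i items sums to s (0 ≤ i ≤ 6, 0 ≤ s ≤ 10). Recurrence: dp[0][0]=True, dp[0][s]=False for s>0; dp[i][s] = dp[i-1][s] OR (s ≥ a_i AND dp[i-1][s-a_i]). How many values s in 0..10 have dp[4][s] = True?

i\s   0   1   2   3   4   5   6   7   8   9  10
  0   T   F   F   F   F   F   F   F   F   F   F
  1   T   F   F   F   T   F   F   F   F   F   F
  2   T   F   F   F   T   T   F   F   F   T   F
  3   T   F   F   F   T   T   F   F   F   T   F
  4   T   F   F   T   T   T   F   T   T   T   F
  5   T   T   F   T   T   T   T   T   T   T   T
  6   T   T   F   T   T   T   T   T   T   T   T

7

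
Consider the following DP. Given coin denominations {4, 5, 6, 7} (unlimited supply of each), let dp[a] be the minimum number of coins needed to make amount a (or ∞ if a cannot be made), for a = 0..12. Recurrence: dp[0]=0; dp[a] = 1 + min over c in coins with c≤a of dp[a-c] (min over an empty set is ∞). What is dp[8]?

2

 a  0  1  2  3  4  5  6  7  8  9 10 11 12
dp  0  -  -  -  1  1  1  1  2  2  2  2  2
(- denotes ∞ / unreachable)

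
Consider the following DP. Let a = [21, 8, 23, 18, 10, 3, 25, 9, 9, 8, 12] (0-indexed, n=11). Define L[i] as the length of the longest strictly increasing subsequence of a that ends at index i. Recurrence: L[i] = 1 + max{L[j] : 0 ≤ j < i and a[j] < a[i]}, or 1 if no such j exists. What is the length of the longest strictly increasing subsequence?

3

   i    0    1    2    3    4    5    6    7    8    9   10
a[i]   21    8   23   18   10    3   25    9    9    8   12
L[i]    1    1    2    2    2    1    3    2    2    2    3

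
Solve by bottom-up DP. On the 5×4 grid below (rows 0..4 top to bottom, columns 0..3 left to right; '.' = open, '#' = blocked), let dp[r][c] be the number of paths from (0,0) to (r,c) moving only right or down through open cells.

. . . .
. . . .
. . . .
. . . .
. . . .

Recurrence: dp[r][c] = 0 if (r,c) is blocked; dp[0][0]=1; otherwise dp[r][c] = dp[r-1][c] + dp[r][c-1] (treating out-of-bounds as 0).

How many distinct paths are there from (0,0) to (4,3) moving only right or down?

r\c   0   1   2   3
  0   1   1   1   1
  1   1   2   3   4
  2   1   3   6  10
  3   1   4  10  20
  4   1   5  15  35

35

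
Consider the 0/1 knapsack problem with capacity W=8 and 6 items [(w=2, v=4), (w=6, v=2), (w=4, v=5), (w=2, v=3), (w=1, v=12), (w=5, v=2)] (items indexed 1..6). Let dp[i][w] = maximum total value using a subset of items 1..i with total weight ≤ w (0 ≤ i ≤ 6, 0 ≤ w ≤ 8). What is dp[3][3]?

4

i\w   0   1   2   3   4   5   6   7   8
  0   0   0   0   0   0   0   0   0   0
  1   0   0   4   4   4   4   4   4   4
  2   0   0   4   4   4   4   4   4   6
  3   0   0   4   4   5   5   9   9   9
  4   0   0   4   4   7   7   9   9  12
  5   0  12  12  16  16  19  19  21  21
  6   0  12  12  16  16  19  19  21  21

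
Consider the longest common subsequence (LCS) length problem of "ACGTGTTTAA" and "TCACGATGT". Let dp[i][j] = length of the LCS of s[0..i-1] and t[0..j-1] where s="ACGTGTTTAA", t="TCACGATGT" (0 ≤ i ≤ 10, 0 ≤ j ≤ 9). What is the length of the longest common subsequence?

6

   ''  T  C  A  C  G  A  T  G  T
''  0  0  0  0  0  0  0  0  0  0
 A  0  0  0  1  1  1  1  1  1  1
 C  0  0  1  1  2  2  2  2  2  2
 G  0  0  1  1  2  3  3  3  3  3
 T  0  1  1  1  2  3  3  4  4  4
 G  0  1  1  1  2  3  3  4  5  5
 T  0  1  1  1  2  3  3  4  5  6
 T  0  1  1  1  2  3  3  4  5  6
 T  0  1  1  1  2  3  3  4  5  6
 A  0  1  1  2  2  3  4  4  5  6
 A  0  1  1  2  2  3  4  4  5  6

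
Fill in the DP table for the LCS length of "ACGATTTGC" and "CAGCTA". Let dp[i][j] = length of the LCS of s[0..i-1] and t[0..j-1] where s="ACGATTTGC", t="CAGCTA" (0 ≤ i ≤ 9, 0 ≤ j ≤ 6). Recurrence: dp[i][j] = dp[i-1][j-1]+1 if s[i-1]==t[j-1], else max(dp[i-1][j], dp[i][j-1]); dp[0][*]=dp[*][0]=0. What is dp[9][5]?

   ''  C  A  G  C  T  A
''  0  0  0  0  0  0  0
 A  0  0  1  1  1  1  1
 C  0  1  1  1  2  2  2
 G  0  1  1  2  2  2  2
 A  0  1  2  2  2  2  3
 T  0  1  2  2  2  3  3
 T  0  1  2  2  2  3  3
 T  0  1  2  2  2  3  3
 G  0  1  2  3  3  3  3
 C  0  1  2  3  4  4  4

4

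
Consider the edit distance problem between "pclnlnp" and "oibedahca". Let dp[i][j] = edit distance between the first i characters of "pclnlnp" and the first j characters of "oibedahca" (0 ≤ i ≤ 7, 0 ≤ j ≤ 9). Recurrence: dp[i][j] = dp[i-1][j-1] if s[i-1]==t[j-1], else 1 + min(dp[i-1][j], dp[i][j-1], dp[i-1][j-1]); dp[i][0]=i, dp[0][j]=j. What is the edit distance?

9

   ''  o  i  b  e  d  a  h  c  a
''  0  1  2  3  4  5  6  7  8  9
 p  1  1  2  3  4  5  6  7  8  9
 c  2  2  2  3  4  5  6  7  7  8
 l  3  3  3  3  4  5  6  7  8  8
 n  4  4  4  4  4  5  6  7  8  9
 l  5  5  5  5  5  5  6  7  8  9
 n  6  6  6  6  6  6  6  7  8  9
 p  7  7  7  7  7  7  7  7  8  9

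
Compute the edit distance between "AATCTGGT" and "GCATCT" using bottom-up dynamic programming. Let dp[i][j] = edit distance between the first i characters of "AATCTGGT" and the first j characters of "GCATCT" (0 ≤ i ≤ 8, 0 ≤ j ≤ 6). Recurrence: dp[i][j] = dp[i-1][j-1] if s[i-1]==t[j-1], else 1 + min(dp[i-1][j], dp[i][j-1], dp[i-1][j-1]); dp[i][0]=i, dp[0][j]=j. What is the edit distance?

5

   ''  G  C  A  T  C  T
''  0  1  2  3  4  5  6
 A  1  1  2  2  3  4  5
 A  2  2  2  2  3  4  5
 T  3  3  3  3  2  3  4
 C  4  4  3  4  3  2  3
 T  5  5  4  4  4  3  2
 G  6  5  5  5  5  4  3
 G  7  6  6  6  6  5  4
 T  8  7  7  7  6  6  5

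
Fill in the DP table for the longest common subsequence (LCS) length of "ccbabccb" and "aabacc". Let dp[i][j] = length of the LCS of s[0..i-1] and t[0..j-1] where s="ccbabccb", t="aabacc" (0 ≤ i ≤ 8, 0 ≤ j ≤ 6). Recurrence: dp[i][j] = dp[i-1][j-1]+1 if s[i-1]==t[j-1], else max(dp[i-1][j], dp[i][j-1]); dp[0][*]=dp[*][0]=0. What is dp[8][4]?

2

   ''  a  a  b  a  c  c
''  0  0  0  0  0  0  0
 c  0  0  0  0  0  1  1
 c  0  0  0  0  0  1  2
 b  0  0  0  1  1  1  2
 a  0  1  1  1  2  2  2
 b  0  1  1  2  2  2  2
 c  0  1  1  2  2  3  3
 c  0  1  1  2  2  3  4
 b  0  1  1  2  2  3  4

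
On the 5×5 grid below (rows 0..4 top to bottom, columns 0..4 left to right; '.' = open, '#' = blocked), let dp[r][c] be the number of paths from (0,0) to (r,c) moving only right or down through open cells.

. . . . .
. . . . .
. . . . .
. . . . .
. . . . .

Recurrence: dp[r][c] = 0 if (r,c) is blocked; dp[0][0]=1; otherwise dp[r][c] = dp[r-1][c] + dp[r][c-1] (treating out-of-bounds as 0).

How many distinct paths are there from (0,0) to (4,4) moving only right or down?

70

r\c   0   1   2   3   4
  0   1   1   1   1   1
  1   1   2   3   4   5
  2   1   3   6  10  15
  3   1   4  10  20  35
  4   1   5  15  35  70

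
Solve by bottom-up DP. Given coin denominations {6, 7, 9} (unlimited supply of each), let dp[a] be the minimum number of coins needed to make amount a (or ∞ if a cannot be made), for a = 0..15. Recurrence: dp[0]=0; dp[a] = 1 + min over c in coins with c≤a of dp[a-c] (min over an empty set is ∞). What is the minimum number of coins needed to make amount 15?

2

 a  0  1  2  3  4  5  6  7  8  9 10 11 12 13 14 15
dp  0  -  -  -  -  -  1  1  -  1  -  -  2  2  2  2
(- denotes ∞ / unreachable)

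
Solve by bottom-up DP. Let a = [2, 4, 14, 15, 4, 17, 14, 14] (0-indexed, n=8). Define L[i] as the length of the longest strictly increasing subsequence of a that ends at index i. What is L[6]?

   i    0    1    2    3    4    5    6    7
a[i]    2    4   14   15    4   17   14   14
L[i]    1    2    3    4    2    5    3    3

3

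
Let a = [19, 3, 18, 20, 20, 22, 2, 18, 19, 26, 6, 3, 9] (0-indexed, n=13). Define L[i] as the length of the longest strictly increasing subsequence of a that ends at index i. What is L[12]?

3

   i    0    1    2    3    4    5    6    7    8    9   10   11   12
a[i]   19    3   18   20   20   22    2   18   19   26    6    3    9
L[i]    1    1    2    3    3    4    1    2    3    5    2    2    3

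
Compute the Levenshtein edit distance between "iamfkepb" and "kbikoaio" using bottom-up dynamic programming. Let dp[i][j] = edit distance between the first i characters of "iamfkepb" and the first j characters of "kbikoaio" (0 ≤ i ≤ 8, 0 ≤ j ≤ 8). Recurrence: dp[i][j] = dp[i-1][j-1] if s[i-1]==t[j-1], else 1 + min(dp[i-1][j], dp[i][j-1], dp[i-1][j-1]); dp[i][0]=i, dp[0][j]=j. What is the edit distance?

8

   ''  k  b  i  k  o  a  i  o
''  0  1  2  3  4  5  6  7  8
 i  1  1  2  2  3  4  5  6  7
 a  2  2  2  3  3  4  4  5  6
 m  3  3  3  3  4  4  5  5  6
 f  4  4  4  4  4  5  5  6  6
 k  5  4  5  5  4  5  6  6  7
 e  6  5  5  6  5  5  6  7  7
 p  7  6  6  6  6  6  6  7  8
 b  8  7  6  7  7  7  7  7  8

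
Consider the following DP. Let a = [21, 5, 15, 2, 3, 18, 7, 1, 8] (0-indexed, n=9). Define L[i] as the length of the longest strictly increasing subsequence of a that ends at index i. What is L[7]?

1

   i    0    1    2    3    4    5    6    7    8
a[i]   21    5   15    2    3   18    7    1    8
L[i]    1    1    2    1    2    3    3    1    4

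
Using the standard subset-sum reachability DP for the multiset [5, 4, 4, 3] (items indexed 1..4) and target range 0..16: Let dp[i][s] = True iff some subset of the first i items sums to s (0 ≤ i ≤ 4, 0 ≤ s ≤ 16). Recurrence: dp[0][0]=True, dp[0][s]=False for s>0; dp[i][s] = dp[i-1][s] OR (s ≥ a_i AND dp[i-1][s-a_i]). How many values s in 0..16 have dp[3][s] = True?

6

i\s   0   1   2   3   4   5   6   7   8   9  10  11  12  13  14  15  16
  0   T   F   F   F   F   F   F   F   F   F   F   F   F   F   F   F   F
  1   T   F   F   F   F   T   F   F   F   F   F   F   F   F   F   F   F
  2   T   F   F   F   T   T   F   F   F   T   F   F   F   F   F   F   F
  3   T   F   F   F   T   T   F   F   T   T   F   F   F   T   F   F   F
  4   T   F   F   T   T   T   F   T   T   T   F   T   T   T   F   F   T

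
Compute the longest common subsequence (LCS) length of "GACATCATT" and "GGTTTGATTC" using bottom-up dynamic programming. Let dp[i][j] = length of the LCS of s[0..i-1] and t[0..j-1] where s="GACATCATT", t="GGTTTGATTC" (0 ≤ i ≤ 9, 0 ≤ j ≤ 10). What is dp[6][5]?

   ''  G  G  T  T  T  G  A  T  T  C
''  0  0  0  0  0  0  0  0  0  0  0
 G  0  1  1  1  1  1  1  1  1  1  1
 A  0  1  1  1  1  1  1  2  2  2  2
 C  0  1  1  1  1  1  1  2  2  2  3
 A  0  1  1  1  1  1  1  2  2  2  3
 T  0  1  1  2  2  2  2  2  3  3  3
 C  0  1  1  2  2  2  2  2  3  3  4
 A  0  1  1  2  2  2  2  3  3  3  4
 T  0  1  1  2  3  3  3  3  4  4  4
 T  0  1  1  2  3  4  4  4  4  5  5

2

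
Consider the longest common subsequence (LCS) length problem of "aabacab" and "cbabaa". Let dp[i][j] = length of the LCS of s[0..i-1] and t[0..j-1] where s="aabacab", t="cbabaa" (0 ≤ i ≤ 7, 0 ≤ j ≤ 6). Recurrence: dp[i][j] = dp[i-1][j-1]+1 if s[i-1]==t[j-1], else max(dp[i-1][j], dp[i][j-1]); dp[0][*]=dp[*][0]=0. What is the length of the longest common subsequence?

   ''  c  b  a  b  a  a
''  0  0  0  0  0  0  0
 a  0  0  0  1  1  1  1
 a  0  0  0  1  1  2  2
 b  0  0  1  1  2  2  2
 a  0  0  1  2  2  3  3
 c  0  1  1  2  2  3  3
 a  0  1  1  2  2  3  4
 b  0  1  2  2  3  3  4

4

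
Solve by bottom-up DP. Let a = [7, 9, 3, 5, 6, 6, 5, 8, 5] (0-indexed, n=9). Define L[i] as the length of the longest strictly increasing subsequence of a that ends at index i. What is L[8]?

   i    0    1    2    3    4    5    6    7    8
a[i]    7    9    3    5    6    6    5    8    5
L[i]    1    2    1    2    3    3    2    4    2

2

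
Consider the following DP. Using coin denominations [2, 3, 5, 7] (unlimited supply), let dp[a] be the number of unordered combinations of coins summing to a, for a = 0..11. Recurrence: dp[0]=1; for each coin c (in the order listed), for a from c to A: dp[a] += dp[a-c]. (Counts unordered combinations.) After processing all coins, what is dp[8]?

after  coin     0     1     2     3     4     5     6     7     8     9    10    11
          2     1     0     1     0     1     0     1     0     1     0     1     0
          3     1     0     1     1     1     1     2     1     2     2     2     2
          5     1     0     1     1     1     2     2     2     3     3     4     4
          7     1     0     1     1     1     2     2     3     3     4     5     5

3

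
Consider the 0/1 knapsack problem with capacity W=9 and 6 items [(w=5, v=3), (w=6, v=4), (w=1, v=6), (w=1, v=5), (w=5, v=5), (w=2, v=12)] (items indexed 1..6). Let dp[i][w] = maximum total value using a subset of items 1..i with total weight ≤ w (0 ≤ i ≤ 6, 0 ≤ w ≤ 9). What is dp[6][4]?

i\w   0   1   2   3   4   5   6   7   8   9
  0   0   0   0   0   0   0   0   0   0   0
  1   0   0   0   0   0   3   3   3   3   3
  2   0   0   0   0   0   3   4   4   4   4
  3   0   6   6   6   6   6   9  10  10  10
  4   0   6  11  11  11  11  11  14  15  15
  5   0   6  11  11  11  11  11  16  16  16
  6   0   6  12  18  23  23  23  23  23  28

23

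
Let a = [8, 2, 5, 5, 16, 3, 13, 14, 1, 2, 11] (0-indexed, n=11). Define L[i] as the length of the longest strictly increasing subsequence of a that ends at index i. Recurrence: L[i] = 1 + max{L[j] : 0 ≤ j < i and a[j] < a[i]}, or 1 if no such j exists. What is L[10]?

   i    0    1    2    3    4    5    6    7    8    9   10
a[i]    8    2    5    5   16    3   13   14    1    2   11
L[i]    1    1    2    2    3    2    3    4    1    2    3

3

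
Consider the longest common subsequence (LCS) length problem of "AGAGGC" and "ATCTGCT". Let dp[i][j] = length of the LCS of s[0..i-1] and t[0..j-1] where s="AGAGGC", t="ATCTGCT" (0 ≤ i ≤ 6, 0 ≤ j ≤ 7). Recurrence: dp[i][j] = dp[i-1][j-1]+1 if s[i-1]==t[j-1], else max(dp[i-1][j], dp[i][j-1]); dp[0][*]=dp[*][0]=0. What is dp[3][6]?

   ''  A  T  C  T  G  C  T
''  0  0  0  0  0  0  0  0
 A  0  1  1  1  1  1  1  1
 G  0  1  1  1  1  2  2  2
 A  0  1  1  1  1  2  2  2
 G  0  1  1  1  1  2  2  2
 G  0  1  1  1  1  2  2  2
 C  0  1  1  2  2  2  3  3

2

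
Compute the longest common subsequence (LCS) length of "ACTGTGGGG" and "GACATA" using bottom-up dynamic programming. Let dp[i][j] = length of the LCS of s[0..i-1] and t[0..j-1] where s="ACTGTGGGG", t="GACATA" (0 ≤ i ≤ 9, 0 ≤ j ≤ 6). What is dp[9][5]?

   ''  G  A  C  A  T  A
''  0  0  0  0  0  0  0
 A  0  0  1  1  1  1  1
 C  0  0  1  2  2  2  2
 T  0  0  1  2  2  3  3
 G  0  1  1  2  2  3  3
 T  0  1  1  2  2  3  3
 G  0  1  1  2  2  3  3
 G  0  1  1  2  2  3  3
 G  0  1  1  2  2  3  3
 G  0  1  1  2  2  3  3

3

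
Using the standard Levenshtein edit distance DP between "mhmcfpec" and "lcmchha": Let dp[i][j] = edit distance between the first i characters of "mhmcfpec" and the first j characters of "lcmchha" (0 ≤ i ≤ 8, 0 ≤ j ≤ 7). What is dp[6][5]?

   ''  l  c  m  c  h  h  a
''  0  1  2  3  4  5  6  7
 m  1  1  2  2  3  4  5  6
 h  2  2  2  3  3  3  4  5
 m  3  3  3  2  3  4  4  5
 c  4  4  3  3  2  3  4  5
 f  5  5  4  4  3  3  4  5
 p  6  6  5  5  4  4  4  5
 e  7  7  6  6  5  5  5  5
 c  8  8  7  7  6  6  6  6

4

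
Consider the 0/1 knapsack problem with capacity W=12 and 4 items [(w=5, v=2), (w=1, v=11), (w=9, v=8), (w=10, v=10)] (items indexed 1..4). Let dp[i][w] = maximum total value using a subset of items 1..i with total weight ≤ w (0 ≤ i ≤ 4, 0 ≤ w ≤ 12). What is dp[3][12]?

19

i\w   0   1   2   3   4   5   6   7   8   9  10  11  12
  0   0   0   0   0   0   0   0   0   0   0   0   0   0
  1   0   0   0   0   0   2   2   2   2   2   2   2   2
  2   0  11  11  11  11  11  13  13  13  13  13  13  13
  3   0  11  11  11  11  11  13  13  13  13  19  19  19
  4   0  11  11  11  11  11  13  13  13  13  19  21  21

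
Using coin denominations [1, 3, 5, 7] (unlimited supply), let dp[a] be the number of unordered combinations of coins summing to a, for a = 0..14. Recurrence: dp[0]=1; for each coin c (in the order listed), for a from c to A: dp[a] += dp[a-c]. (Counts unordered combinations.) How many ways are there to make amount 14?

after  coin     0     1     2     3     4     5     6     7     8     9    10    11    12    13    14
          1     1     1     1     1     1     1     1     1     1     1     1     1     1     1     1
          3     1     1     1     2     2     2     3     3     3     4     4     4     5     5     5
          5     1     1     1     2     2     3     4     4     5     6     7     8     9    10    11
          7     1     1     1     2     2     3     4     5     6     7     9    10    12    14    16

16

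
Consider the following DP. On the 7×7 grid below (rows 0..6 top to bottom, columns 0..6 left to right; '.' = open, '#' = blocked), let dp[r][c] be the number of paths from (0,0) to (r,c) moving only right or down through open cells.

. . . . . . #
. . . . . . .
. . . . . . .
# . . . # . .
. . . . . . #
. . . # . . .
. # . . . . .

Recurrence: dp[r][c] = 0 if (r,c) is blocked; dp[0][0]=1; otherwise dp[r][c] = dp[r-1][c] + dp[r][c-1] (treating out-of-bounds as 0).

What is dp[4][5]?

52

r\c   0   1   2   3   4   5   6
  0   1   1   1   1   1   1   0
  1   1   2   3   4   5   6   6
  2   1   3   6  10  15  21  27
  3   0   3   9  19   0  21  48
  4   0   3  12  31  31  52   0
  5   0   3  15   0  31  83  83
  6   0   0  15  15  46 129 212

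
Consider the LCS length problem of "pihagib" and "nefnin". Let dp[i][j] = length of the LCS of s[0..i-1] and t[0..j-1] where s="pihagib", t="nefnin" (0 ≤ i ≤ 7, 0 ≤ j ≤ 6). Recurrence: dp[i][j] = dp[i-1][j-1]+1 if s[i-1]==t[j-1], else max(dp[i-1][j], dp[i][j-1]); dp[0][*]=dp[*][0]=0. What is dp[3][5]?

1

   ''  n  e  f  n  i  n
''  0  0  0  0  0  0  0
 p  0  0  0  0  0  0  0
 i  0  0  0  0  0  1  1
 h  0  0  0  0  0  1  1
 a  0  0  0  0  0  1  1
 g  0  0  0  0  0  1  1
 i  0  0  0  0  0  1  1
 b  0  0  0  0  0  1  1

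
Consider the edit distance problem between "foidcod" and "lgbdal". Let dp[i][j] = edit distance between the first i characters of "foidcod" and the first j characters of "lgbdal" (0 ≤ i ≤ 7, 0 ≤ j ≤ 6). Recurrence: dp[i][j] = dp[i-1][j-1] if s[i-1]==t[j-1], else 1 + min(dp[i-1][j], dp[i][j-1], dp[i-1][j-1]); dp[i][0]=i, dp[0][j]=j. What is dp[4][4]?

3

   ''  l  g  b  d  a  l
''  0  1  2  3  4  5  6
 f  1  1  2  3  4  5  6
 o  2  2  2  3  4  5  6
 i  3  3  3  3  4  5  6
 d  4  4  4  4  3  4  5
 c  5  5  5  5  4  4  5
 o  6  6  6  6  5  5  5
 d  7  7  7  7  6  6  6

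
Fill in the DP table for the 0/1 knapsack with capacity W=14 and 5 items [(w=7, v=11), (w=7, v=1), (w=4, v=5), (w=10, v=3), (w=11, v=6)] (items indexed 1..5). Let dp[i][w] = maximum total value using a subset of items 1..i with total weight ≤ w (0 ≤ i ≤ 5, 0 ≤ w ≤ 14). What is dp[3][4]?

i\w   0   1   2   3   4   5   6   7   8   9  10  11  12  13  14
  0   0   0   0   0   0   0   0   0   0   0   0   0   0   0   0
  1   0   0   0   0   0   0   0  11  11  11  11  11  11  11  11
  2   0   0   0   0   0   0   0  11  11  11  11  11  11  11  12
  3   0   0   0   0   5   5   5  11  11  11  11  16  16  16  16
  4   0   0   0   0   5   5   5  11  11  11  11  16  16  16  16
  5   0   0   0   0   5   5   5  11  11  11  11  16  16  16  16

5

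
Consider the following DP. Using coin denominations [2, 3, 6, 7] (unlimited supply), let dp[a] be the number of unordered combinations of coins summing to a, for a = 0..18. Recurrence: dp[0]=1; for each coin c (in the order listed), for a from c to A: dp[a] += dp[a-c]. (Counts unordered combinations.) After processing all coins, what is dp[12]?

after  coin     0     1     2     3     4     5     6     7     8     9    10    11    12    13    14    15    16    17    18
          2     1     0     1     0     1     0     1     0     1     0     1     0     1     0     1     0     1     0     1
          3     1     0     1     1     1     1     2     1     2     2     2     2     3     2     3     3     3     3     4
          6     1     0     1     1     1     1     3     1     3     3     3     3     6     3     6     6     6     6    10
          7     1     0     1     1     1     1     3     2     3     4     4     4     7     6     8     9    10    10    14

7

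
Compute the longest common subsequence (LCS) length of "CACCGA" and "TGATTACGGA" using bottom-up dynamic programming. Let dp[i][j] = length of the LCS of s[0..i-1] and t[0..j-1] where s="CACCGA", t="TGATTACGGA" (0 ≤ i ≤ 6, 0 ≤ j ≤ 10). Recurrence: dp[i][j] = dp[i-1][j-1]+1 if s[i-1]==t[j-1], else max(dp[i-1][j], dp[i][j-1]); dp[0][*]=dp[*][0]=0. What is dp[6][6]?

2

   ''  T  G  A  T  T  A  C  G  G  A
''  0  0  0  0  0  0  0  0  0  0  0
 C  0  0  0  0  0  0  0  1  1  1  1
 A  0  0  0  1  1  1  1  1  1  1  2
 C  0  0  0  1  1  1  1  2  2  2  2
 C  0  0  0  1  1  1  1  2  2  2  2
 G  0  0  1  1  1  1  1  2  3  3  3
 A  0  0  1  2  2  2  2  2  3  3  4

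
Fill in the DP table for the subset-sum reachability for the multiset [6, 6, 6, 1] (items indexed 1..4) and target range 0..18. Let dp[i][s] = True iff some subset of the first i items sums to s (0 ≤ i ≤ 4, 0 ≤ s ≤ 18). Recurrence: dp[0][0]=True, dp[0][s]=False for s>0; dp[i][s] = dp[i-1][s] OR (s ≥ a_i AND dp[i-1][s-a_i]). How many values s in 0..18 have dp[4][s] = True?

7

i\s   0   1   2   3   4   5   6   7   8   9  10  11  12  13  14  15  16  17  18
  0   T   F   F   F   F   F   F   F   F   F   F   F   F   F   F   F   F   F   F
  1   T   F   F   F   F   F   T   F   F   F   F   F   F   F   F   F   F   F   F
  2   T   F   F   F   F   F   T   F   F   F   F   F   T   F   F   F   F   F   F
  3   T   F   F   F   F   F   T   F   F   F   F   F   T   F   F   F   F   F   T
  4   T   T   F   F   F   F   T   T   F   F   F   F   T   T   F   F   F   F   T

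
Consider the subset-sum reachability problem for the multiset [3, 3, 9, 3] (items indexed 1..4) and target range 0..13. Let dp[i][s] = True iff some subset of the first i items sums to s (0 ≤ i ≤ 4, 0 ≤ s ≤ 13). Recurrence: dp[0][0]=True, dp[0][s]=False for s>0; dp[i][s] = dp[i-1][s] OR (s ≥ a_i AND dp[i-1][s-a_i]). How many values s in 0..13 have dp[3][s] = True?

5

i\s   0   1   2   3   4   5   6   7   8   9  10  11  12  13
  0   T   F   F   F   F   F   F   F   F   F   F   F   F   F
  1   T   F   F   T   F   F   F   F   F   F   F   F   F   F
  2   T   F   F   T   F   F   T   F   F   F   F   F   F   F
  3   T   F   F   T   F   F   T   F   F   T   F   F   T   F
  4   T   F   F   T   F   F   T   F   F   T   F   F   T   F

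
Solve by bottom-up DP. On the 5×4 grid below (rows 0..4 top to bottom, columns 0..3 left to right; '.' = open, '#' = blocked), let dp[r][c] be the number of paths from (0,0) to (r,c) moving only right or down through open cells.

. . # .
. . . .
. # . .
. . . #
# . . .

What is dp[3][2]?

3

r\c   0   1   2   3
  0   1   1   0   0
  1   1   2   2   2
  2   1   0   2   4
  3   1   1   3   0
  4   0   1   4   4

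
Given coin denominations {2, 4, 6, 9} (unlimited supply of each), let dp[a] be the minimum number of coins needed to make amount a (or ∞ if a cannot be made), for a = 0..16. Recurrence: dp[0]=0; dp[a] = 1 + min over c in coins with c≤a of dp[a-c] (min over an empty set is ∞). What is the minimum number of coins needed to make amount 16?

3

 a  0  1  2  3  4  5  6  7  8  9 10 11 12 13 14 15 16
dp  0  -  1  -  1  -  1  -  2  1  2  2  2  2  3  2  3
(- denotes ∞ / unreachable)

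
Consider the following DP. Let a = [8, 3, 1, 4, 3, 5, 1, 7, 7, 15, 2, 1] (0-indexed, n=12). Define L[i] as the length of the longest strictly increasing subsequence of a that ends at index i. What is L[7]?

4

   i    0    1    2    3    4    5    6    7    8    9   10   11
a[i]    8    3    1    4    3    5    1    7    7   15    2    1
L[i]    1    1    1    2    2    3    1    4    4    5    2    1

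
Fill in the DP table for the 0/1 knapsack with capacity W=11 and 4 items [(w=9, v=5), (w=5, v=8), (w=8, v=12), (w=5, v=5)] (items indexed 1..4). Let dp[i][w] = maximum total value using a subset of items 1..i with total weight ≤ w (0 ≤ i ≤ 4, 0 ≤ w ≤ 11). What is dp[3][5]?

i\w   0   1   2   3   4   5   6   7   8   9  10  11
  0   0   0   0   0   0   0   0   0   0   0   0   0
  1   0   0   0   0   0   0   0   0   0   5   5   5
  2   0   0   0   0   0   8   8   8   8   8   8   8
  3   0   0   0   0   0   8   8   8  12  12  12  12
  4   0   0   0   0   0   8   8   8  12  12  13  13

8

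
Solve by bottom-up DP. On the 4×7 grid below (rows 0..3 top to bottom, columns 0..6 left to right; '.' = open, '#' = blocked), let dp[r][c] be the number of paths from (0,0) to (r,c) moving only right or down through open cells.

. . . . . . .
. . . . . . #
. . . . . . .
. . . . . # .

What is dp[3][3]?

20

r\c   0   1   2   3   4   5   6
  0   1   1   1   1   1   1   1
  1   1   2   3   4   5   6   0
  2   1   3   6  10  15  21  21
  3   1   4  10  20  35   0  21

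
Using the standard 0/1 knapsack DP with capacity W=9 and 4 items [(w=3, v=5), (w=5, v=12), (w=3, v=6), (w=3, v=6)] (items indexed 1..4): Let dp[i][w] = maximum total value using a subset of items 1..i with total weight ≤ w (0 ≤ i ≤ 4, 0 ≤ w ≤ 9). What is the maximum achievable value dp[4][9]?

18

i\w   0   1   2   3   4   5   6   7   8   9
  0   0   0   0   0   0   0   0   0   0   0
  1   0   0   0   5   5   5   5   5   5   5
  2   0   0   0   5   5  12  12  12  17  17
  3   0   0   0   6   6  12  12  12  18  18
  4   0   0   0   6   6  12  12  12  18  18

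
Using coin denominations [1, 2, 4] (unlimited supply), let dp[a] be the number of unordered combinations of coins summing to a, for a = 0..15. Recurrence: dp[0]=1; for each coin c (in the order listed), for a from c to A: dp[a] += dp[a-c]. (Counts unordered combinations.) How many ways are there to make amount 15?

20

after  coin     0     1     2     3     4     5     6     7     8     9    10    11    12    13    14    15
          1     1     1     1     1     1     1     1     1     1     1     1     1     1     1     1     1
          2     1     1     2     2     3     3     4     4     5     5     6     6     7     7     8     8
          4     1     1     2     2     4     4     6     6     9     9    12    12    16    16    20    20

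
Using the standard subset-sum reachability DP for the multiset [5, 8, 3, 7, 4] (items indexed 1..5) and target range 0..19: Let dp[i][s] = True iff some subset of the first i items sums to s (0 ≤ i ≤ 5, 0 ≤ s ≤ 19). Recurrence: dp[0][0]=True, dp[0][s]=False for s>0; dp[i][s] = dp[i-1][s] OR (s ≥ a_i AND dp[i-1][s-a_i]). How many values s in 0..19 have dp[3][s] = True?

7

i\s   0   1   2   3   4   5   6   7   8   9  10  11  12  13  14  15  16  17  18  19
  0   T   F   F   F   F   F   F   F   F   F   F   F   F   F   F   F   F   F   F   F
  1   T   F   F   F   F   T   F   F   F   F   F   F   F   F   F   F   F   F   F   F
  2   T   F   F   F   F   T   F   F   T   F   F   F   F   T   F   F   F   F   F   F
  3   T   F   F   T   F   T   F   F   T   F   F   T   F   T   F   F   T   F   F   F
  4   T   F   F   T   F   T   F   T   T   F   T   T   T   T   F   T   T   F   T   F
  5   T   F   F   T   T   T   F   T   T   T   T   T   T   T   T   T   T   T   T   T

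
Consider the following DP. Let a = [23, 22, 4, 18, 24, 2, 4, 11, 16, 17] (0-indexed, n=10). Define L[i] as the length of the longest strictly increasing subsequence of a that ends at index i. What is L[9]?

5

   i    0    1    2    3    4    5    6    7    8    9
a[i]   23   22    4   18   24    2    4   11   16   17
L[i]    1    1    1    2    3    1    2    3    4    5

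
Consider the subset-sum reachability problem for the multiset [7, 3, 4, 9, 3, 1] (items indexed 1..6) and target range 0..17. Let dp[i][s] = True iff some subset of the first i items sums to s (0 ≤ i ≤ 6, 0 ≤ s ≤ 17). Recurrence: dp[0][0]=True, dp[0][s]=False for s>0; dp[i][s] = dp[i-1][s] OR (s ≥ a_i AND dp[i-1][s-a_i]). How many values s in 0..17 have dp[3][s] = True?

i\s   0   1   2   3   4   5   6   7   8   9  10  11  12  13  14  15  16  17
  0   T   F   F   F   F   F   F   F   F   F   F   F   F   F   F   F   F   F
  1   T   F   F   F   F   F   F   T   F   F   F   F   F   F   F   F   F   F
  2   T   F   F   T   F   F   F   T   F   F   T   F   F   F   F   F   F   F
  3   T   F   F   T   T   F   F   T   F   F   T   T   F   F   T   F   F   F
  4   T   F   F   T   T   F   F   T   F   T   T   T   T   T   T   F   T   F
  5   T   F   F   T   T   F   T   T   F   T   T   T   T   T   T   T   T   T
  6   T   T   F   T   T   T   T   T   T   T   T   T   T   T   T   T   T   T

7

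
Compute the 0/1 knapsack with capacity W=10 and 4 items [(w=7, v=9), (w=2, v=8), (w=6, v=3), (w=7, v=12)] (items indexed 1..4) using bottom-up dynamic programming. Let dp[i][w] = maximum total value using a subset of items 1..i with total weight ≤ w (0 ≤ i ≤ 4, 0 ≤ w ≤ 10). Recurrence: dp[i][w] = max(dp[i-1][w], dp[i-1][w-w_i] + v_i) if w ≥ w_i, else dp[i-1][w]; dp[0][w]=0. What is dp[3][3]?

i\w   0   1   2   3   4   5   6   7   8   9  10
  0   0   0   0   0   0   0   0   0   0   0   0
  1   0   0   0   0   0   0   0   9   9   9   9
  2   0   0   8   8   8   8   8   9   9  17  17
  3   0   0   8   8   8   8   8   9  11  17  17
  4   0   0   8   8   8   8   8  12  12  20  20

8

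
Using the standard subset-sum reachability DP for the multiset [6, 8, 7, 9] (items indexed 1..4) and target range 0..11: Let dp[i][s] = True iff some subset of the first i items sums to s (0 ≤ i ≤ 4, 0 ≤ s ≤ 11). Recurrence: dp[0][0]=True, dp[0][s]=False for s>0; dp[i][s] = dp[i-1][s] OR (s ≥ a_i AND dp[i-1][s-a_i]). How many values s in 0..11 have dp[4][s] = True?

5

i\s   0   1   2   3   4   5   6   7   8   9  10  11
  0   T   F   F   F   F   F   F   F   F   F   F   F
  1   T   F   F   F   F   F   T   F   F   F   F   F
  2   T   F   F   F   F   F   T   F   T   F   F   F
  3   T   F   F   F   F   F   T   T   T   F   F   F
  4   T   F   F   F   F   F   T   T   T   T   F   F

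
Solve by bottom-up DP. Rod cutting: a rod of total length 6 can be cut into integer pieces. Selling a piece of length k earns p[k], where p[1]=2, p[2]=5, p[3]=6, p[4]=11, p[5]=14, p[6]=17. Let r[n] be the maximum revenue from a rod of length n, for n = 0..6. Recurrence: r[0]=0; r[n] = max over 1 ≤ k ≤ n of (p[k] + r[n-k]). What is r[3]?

7

   n    0    1    2    3    4    5    6
r[n]    0    2    5    7   11   14   17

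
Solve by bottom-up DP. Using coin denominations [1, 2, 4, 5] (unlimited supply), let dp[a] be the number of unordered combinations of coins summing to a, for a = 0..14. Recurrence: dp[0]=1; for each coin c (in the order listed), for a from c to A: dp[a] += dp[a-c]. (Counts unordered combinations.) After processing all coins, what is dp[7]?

8

after  coin     0     1     2     3     4     5     6     7     8     9    10    11    12    13    14
          1     1     1     1     1     1     1     1     1     1     1     1     1     1     1     1
          2     1     1     2     2     3     3     4     4     5     5     6     6     7     7     8
          4     1     1     2     2     4     4     6     6     9     9    12    12    16    16    20
          5     1     1     2     2     4     5     7     8    11    13    17    19    24    27    33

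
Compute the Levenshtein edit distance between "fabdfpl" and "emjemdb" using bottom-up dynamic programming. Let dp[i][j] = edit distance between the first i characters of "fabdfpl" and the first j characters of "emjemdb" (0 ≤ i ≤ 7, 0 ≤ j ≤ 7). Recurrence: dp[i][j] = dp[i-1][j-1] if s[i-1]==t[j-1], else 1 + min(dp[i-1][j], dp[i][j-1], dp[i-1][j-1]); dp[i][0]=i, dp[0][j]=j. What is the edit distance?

   ''  e  m  j  e  m  d  b
''  0  1  2  3  4  5  6  7
 f  1  1  2  3  4  5  6  7
 a  2  2  2  3  4  5  6  7
 b  3  3  3  3  4  5  6  6
 d  4  4  4  4  4  5  5  6
 f  5  5  5  5  5  5  6  6
 p  6  6  6  6  6  6  6  7
 l  7  7  7  7  7  7  7  7

7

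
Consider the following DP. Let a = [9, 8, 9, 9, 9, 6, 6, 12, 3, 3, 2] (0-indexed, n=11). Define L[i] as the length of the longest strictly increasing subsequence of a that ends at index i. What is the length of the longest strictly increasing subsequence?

3

   i    0    1    2    3    4    5    6    7    8    9   10
a[i]    9    8    9    9    9    6    6   12    3    3    2
L[i]    1    1    2    2    2    1    1    3    1    1    1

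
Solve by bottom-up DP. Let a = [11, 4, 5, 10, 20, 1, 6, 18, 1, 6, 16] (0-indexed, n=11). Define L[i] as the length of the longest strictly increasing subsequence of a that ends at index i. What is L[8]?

   i    0    1    2    3    4    5    6    7    8    9   10
a[i]   11    4    5   10   20    1    6   18    1    6   16
L[i]    1    1    2    3    4    1    3    4    1    3    4

1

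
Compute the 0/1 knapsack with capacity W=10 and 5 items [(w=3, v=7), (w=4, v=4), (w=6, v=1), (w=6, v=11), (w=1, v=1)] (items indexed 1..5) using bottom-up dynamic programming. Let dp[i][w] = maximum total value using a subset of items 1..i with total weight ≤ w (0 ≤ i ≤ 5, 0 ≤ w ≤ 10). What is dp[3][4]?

i\w   0   1   2   3   4   5   6   7   8   9  10
  0   0   0   0   0   0   0   0   0   0   0   0
  1   0   0   0   7   7   7   7   7   7   7   7
  2   0   0   0   7   7   7   7  11  11  11  11
  3   0   0   0   7   7   7   7  11  11  11  11
  4   0   0   0   7   7   7  11  11  11  18  18
  5   0   1   1   7   8   8  11  12  12  18  19

7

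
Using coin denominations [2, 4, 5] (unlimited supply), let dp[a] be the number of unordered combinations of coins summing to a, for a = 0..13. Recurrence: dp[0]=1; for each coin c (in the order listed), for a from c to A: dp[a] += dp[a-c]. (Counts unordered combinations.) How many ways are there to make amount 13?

after  coin     0     1     2     3     4     5     6     7     8     9    10    11    12    13
          2     1     0     1     0     1     0     1     0     1     0     1     0     1     0
          4     1     0     1     0     2     0     2     0     3     0     3     0     4     0
          5     1     0     1     0     2     1     2     1     3     2     4     2     5     3

3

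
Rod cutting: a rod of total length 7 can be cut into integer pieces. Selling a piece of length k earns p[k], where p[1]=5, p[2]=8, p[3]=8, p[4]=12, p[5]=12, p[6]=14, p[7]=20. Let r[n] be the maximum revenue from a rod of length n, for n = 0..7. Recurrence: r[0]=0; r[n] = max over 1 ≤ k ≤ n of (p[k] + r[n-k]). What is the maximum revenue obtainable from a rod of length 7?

35

   n    0    1    2    3    4    5    6    7
r[n]    0    5   10   15   20   25   30   35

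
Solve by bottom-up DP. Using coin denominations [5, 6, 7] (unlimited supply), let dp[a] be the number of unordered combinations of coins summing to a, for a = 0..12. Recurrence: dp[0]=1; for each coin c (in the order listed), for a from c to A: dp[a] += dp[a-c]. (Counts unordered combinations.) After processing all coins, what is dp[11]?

1

after  coin     0     1     2     3     4     5     6     7     8     9    10    11    12
          5     1     0     0     0     0     1     0     0     0     0     1     0     0
          6     1     0     0     0     0     1     1     0     0     0     1     1     1
          7     1     0     0     0     0     1     1     1     0     0     1     1     2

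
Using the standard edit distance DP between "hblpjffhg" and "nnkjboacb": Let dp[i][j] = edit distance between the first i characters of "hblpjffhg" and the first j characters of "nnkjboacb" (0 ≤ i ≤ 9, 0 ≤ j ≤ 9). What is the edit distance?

9

   ''  n  n  k  j  b  o  a  c  b
''  0  1  2  3  4  5  6  7  8  9
 h  1  1  2  3  4  5  6  7  8  9
 b  2  2  2  3  4  4  5  6  7  8
 l  3  3  3  3  4  5  5  6  7  8
 p  4  4  4  4  4  5  6  6  7  8
 j  5  5  5  5  4  5  6  7  7  8
 f  6  6  6  6  5  5  6  7  8  8
 f  7  7  7  7  6  6  6  7  8  9
 h  8  8  8  8  7  7  7  7  8  9
 g  9  9  9  9  8  8  8  8  8  9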